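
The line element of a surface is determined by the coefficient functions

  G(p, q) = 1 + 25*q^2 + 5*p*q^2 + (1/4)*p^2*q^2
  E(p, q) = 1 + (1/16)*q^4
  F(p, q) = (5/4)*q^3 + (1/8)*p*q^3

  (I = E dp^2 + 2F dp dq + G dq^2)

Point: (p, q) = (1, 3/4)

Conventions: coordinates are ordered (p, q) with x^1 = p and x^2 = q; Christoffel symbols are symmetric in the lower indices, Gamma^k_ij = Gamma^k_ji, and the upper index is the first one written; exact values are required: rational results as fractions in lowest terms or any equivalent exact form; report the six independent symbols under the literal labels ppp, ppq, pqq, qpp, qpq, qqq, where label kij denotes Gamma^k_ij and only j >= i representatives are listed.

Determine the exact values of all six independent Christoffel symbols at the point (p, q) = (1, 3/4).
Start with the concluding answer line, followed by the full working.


Answer: Gamma_ppp = 0, Gamma_ppq = 216/73873, Gamma_pqq = 3168/73873, Gamma_qpp = 0, Gamma_qpq = 6336/73873, Gamma_qqq = 92928/73873

E = 4177/4096, F = 297/512, G = 1153/64 at the point
E_p = 0, E_q = 27/256, F_p = 27/512, F_q = 297/128, G_p = 99/32, G_q = 363/8
EG - F^2 = 73873/4096;  g^inv = (4096/73873) * [[1153/64, -297/512], [-297/512, 4177/4096]]
first-kind symbols [ij,l] = (1/2)(d_i g_jl + d_j g_il - d_l g_ij): [pp,p] = E_p/2 = 0, [pp,q] = F_p - E_q/2 = 0, [pq,p] = E_q/2 = 27/512, [pq,q] = G_p/2 = 99/64, [qq,p] = F_q - G_p/2 = 99/128, [qq,q] = G_q/2 = 363/16
Gamma^p_ij = (G*[ij,p] - F*[ij,q])/(EG - F^2), Gamma^q_ij = (E*[ij,q] - F*[ij,p])/(EG - F^2)


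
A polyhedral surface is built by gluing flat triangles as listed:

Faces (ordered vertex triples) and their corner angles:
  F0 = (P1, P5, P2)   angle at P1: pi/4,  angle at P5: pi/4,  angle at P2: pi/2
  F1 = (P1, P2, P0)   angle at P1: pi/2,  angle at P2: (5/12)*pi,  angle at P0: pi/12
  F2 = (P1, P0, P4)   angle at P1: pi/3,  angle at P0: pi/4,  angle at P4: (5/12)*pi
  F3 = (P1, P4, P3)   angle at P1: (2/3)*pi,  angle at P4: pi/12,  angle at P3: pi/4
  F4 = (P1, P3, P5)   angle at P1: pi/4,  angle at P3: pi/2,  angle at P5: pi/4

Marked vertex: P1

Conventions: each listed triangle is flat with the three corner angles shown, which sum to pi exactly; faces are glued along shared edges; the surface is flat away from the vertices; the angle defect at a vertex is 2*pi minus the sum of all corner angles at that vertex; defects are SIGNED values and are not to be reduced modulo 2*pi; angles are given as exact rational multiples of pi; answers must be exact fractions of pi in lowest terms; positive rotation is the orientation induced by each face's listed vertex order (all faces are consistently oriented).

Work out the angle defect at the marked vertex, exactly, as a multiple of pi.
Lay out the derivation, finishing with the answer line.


Sum of corner angles at P1: 2*pi
defect = 2*pi - 2*pi

Answer: defect(P1) = 0


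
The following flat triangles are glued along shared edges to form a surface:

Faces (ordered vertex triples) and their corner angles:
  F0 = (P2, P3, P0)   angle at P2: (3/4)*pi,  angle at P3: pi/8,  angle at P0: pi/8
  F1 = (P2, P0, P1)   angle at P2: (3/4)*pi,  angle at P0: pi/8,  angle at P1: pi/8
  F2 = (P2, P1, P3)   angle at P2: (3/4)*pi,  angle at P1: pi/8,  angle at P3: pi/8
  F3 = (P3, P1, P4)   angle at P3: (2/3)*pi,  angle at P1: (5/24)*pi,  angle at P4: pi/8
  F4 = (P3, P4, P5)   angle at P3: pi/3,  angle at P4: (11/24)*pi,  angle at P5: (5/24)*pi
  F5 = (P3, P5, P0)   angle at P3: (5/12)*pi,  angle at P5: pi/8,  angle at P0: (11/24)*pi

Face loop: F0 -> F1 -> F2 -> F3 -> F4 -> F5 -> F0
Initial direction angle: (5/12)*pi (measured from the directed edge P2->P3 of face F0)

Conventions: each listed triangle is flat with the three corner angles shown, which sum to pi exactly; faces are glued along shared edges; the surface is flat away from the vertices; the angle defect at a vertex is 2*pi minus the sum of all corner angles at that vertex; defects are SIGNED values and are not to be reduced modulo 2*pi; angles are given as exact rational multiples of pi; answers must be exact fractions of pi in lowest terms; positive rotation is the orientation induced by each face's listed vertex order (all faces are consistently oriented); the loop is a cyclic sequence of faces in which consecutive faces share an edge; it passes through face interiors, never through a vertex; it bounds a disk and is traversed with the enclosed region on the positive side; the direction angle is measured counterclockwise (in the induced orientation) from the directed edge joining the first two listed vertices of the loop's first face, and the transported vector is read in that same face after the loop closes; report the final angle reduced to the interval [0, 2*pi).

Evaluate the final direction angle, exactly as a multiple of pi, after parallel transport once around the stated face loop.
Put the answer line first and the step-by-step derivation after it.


Answer: final direction angle = pi/2

enclosed vertex P2: corner angles sum to (9/4)*pi, defect = 2*pi - (9/4)*pi = -pi/4
enclosed vertex P3: corner angles sum to (5/3)*pi, defect = 2*pi - (5/3)*pi = pi/3
the final direction is the initial angle plus the enclosed defects, taken mod 2*pi in the induced orientation
final angle = (5/12)*pi + pi/12 = pi/2 (mod 2*pi)


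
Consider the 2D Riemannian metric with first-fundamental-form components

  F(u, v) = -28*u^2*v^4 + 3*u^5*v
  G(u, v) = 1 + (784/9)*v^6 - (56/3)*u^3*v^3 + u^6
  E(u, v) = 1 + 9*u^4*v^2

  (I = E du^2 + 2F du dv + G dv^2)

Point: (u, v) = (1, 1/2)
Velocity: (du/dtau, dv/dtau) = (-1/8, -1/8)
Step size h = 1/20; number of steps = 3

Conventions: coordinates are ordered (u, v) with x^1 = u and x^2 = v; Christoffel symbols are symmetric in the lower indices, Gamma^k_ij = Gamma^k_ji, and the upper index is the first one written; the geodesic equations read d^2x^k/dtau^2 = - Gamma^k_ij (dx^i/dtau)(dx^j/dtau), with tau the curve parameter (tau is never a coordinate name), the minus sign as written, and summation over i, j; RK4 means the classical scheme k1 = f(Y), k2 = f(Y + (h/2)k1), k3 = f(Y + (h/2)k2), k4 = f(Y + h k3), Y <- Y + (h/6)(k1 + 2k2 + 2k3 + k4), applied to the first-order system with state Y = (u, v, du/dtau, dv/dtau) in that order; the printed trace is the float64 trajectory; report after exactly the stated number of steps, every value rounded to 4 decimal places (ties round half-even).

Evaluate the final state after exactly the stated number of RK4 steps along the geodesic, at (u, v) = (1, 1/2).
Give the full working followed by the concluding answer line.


f(Y) = (du/dtau, dv/dtau, -Gamma^u_ij Y'^i Y'^j, -Gamma^v_ij Y'^i Y'^j) with the Gammas evaluated at the stage position; h = 0.050000; intermediate values shown to 6 dp
step 0: u = 1.0000, v = 0.5000, du/dtau = -0.1250, dv/dtau = -0.1250
step 1:
  k1: at (u, v) = (1.000000, 0.500000), (du/dtau, dv/dtau) = (-0.125000, -0.125000); Gamma_uuu = 1.372881, Gamma_uuv = 1.372881, Gamma_uvv = -3.203390, Gamma_vuu = -0.152542, Gamma_vuv = -0.152542, Gamma_vvv = 0.355932; k1 = (-0.125000, -0.125000, -0.014301, 0.001589)
  k2: at (u, v) = (0.996875, 0.496875), (du/dtau, dv/dtau) = (-0.125358, -0.124960); Gamma_uuu = 1.368002, Gamma_uuv = 1.372304, Gamma_uvv = -3.181999, Gamma_vuu = -0.142472, Gamma_vuv = -0.142920, Gamma_vvv = 0.331392; k2 = (-0.125358, -0.124960, -0.014804, 0.001542)
  k3: at (u, v) = (0.996866, 0.496876), (du/dtau, dv/dtau) = (-0.125370, -0.124961); Gamma_uuu = 1.367996, Gamma_uuv = 1.372283, Gamma_uvv = -3.182020, Gamma_vuu = -0.142505, Gamma_vuv = -0.142951, Gamma_vvv = 0.331472; k3 = (-0.125370, -0.124961, -0.014811, 0.001543)
  k4: at (u, v) = (0.993731, 0.493752), (du/dtau, dv/dtau) = (-0.125741, -0.124923); Gamma_uuu = 1.362805, Gamma_uuv = 1.371400, Gamma_uvv = -3.159951, Gamma_vuu = -0.132449, Gamma_vuv = -0.133285, Gamma_vvv = 0.307112; k4 = (-0.125741, -0.124923, -0.015317, 0.001489)
  Y <- Y + (h/6)(k1 + 2k2 + 2k3 + k4): u = 0.9937, v = 0.4938, du/dtau = -0.1257, dv/dtau = -0.1249
step 2:
  k1: at (u, v) = (0.993732, 0.493752), (du/dtau, dv/dtau) = (-0.125740, -0.124923); Gamma_uuu = 1.362805, Gamma_uuv = 1.371400, Gamma_uvv = -3.159950, Gamma_vuu = -0.132449, Gamma_vuv = -0.133284, Gamma_vvv = 0.307111; k1 = (-0.125740, -0.124923, -0.015317, 0.001489)
  k2: at (u, v) = (0.990588, 0.490629), (du/dtau, dv/dtau) = (-0.126123, -0.124886); Gamma_uuu = 1.357301, Gamma_uuv = 1.370207, Gamma_uvv = -3.137205, Gamma_vuu = -0.122414, Gamma_vuv = -0.123578, Gamma_vvv = 0.282942; k2 = (-0.126123, -0.124886, -0.015826, 0.001427)
  k3: at (u, v) = (0.990579, 0.490630), (du/dtau, dv/dtau) = (-0.126136, -0.124887); Gamma_uuu = 1.357295, Gamma_uuv = 1.370185, Gamma_uvv = -3.137227, Gamma_vuu = -0.122448, Gamma_vuv = -0.123611, Gamma_vvv = 0.283023; k3 = (-0.126136, -0.124887, -0.015833, 0.001428)
  k4: at (u, v) = (0.987425, 0.487508), (du/dtau, dv/dtau) = (-0.126532, -0.124852); Gamma_uuu = 1.351475, Gamma_uuv = 1.368677, Gamma_uvv = -3.113811, Gamma_vuu = -0.112441, Gamma_vuv = -0.113872, Gamma_vvv = 0.259066; k4 = (-0.126532, -0.124852, -0.016344, 0.001360)
  Y <- Y + (h/6)(k1 + 2k2 + 2k3 + k4): u = 0.9874, v = 0.4875, du/dtau = -0.1265, dv/dtau = -0.1249
step 3:
  k1: at (u, v) = (0.987425, 0.487508), (du/dtau, dv/dtau) = (-0.126532, -0.124852); Gamma_uuu = 1.351476, Gamma_uuv = 1.368677, Gamma_uvv = -3.113811, Gamma_vuu = -0.112441, Gamma_vuv = -0.113872, Gamma_vvv = 0.259065; k1 = (-0.126532, -0.124852, -0.016344, 0.001360)
  k2: at (u, v) = (0.984262, 0.484386), (du/dtau, dv/dtau) = (-0.126940, -0.124818); Gamma_uuu = 1.345341, Gamma_uuv = 1.366851, Gamma_uvv = -3.089729, Gamma_vuu = -0.102468, Gamma_vuv = -0.104107, Gamma_vvv = 0.235330; k2 = (-0.126940, -0.124818, -0.016856, 0.001284)
  k3: at (u, v) = (0.984252, 0.484387), (du/dtau, dv/dtau) = (-0.126953, -0.124820); Gamma_uuu = 1.345334, Gamma_uuv = 1.366828, Gamma_uvv = -3.089751, Gamma_vuu = -0.102503, Gamma_vuv = -0.104141, Gamma_vvv = 0.235414; k3 = (-0.126953, -0.124820, -0.016863, 0.001285)
  k4: at (u, v) = (0.981077, 0.481267), (du/dtau, dv/dtau) = (-0.127375, -0.124787); Gamma_uuu = 1.338883, Gamma_uuv = 1.364678, Gamma_uvv = -3.065011, Gamma_vuu = -0.092573, Gamma_vuv = -0.094357, Gamma_vvv = 0.211921; k4 = (-0.127375, -0.124787, -0.017377, 0.001201)
  Y <- Y + (h/6)(k1 + 2k2 + 2k3 + k4): u = 0.9811, v = 0.4813, du/dtau = -0.1274, dv/dtau = -0.1248

Answer: u = 0.9811, v = 0.4813, du/dtau = -0.1274, dv/dtau = -0.1248


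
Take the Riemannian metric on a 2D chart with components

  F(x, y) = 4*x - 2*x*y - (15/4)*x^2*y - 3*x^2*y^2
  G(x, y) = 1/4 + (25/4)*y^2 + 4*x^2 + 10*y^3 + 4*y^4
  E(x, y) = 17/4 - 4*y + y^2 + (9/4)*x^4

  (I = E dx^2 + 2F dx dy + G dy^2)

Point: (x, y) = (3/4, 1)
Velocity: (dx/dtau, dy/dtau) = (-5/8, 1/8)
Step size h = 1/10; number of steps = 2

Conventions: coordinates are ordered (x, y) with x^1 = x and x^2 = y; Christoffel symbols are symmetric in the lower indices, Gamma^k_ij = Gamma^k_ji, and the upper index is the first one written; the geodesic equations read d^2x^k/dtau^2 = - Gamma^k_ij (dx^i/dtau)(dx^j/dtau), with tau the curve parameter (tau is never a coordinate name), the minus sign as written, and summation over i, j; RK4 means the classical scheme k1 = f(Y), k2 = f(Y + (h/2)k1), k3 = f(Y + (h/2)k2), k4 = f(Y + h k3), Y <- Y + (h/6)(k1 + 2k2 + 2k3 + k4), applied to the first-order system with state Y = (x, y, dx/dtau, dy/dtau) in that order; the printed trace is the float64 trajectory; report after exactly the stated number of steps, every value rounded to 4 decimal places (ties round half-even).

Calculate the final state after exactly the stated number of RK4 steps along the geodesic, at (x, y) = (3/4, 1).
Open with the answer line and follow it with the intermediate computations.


Answer: x = 0.6197, y = 1.0269, dx/dtau = -0.6775, dy/dtau = 0.1438

f(Y) = (dx/dtau, dy/dtau, -Gamma^x_ij Y'^i Y'^j, -Gamma^y_ij Y'^i Y'^j) with the Gammas evaluated at the stage position; h = 0.100000; intermediate values shown to 6 dp
step 0: x = 0.7500, y = 1.0000, dx/dtau = -0.6250, dy/dtau = 0.1250
step 1:
  k1: at (x, y) = (0.750000, 1.000000), (dx/dtau, dy/dtau) = (-0.625000, 0.125000); Gamma_xxx = 0.681546, Gamma_xxy = -0.402953, Gamma_xyy = -4.064264, Gamma_yxx = -0.244377, Gamma_yxy = 0.091185, Gamma_yyy = 0.875380; k1 = (-0.625000, 0.125000, -0.265686, 0.096030)
  k2: at (x, y) = (0.718750, 1.006250), (dx/dtau, dy/dtau) = (-0.638284, 0.129801); Gamma_xxx = 0.637496, Gamma_xxy = -0.444143, Gamma_xyy = -4.047640, Gamma_yxx = -0.238821, Gamma_yxy = 0.084881, Gamma_yyy = 0.922988; k2 = (-0.638284, 0.129801, -0.265119, 0.095811)
  k3: at (x, y) = (0.718086, 1.006490), (dx/dtau, dy/dtau) = (-0.638256, 0.129791); Gamma_xxx = 0.636537, Gamma_xxy = -0.445018, Gamma_xyy = -4.047566, Gamma_yxx = -0.238685, Gamma_yxy = 0.084718, Gamma_yyy = 0.923851; k3 = (-0.638256, 0.129791, -0.264853, 0.095706)
  k4: at (x, y) = (0.686174, 1.012979), (dx/dtau, dy/dtau) = (-0.651485, 0.134571); Gamma_xxx = 0.590511, Gamma_xxy = -0.486527, Gamma_xyy = -4.013778, Gamma_yxx = -0.231698, Gamma_yxy = 0.078969, Gamma_yyy = 0.970894; k4 = (-0.651485, 0.134571, -0.263254, 0.094605)
  Y <- Y + (h/6)(k1 + 2k2 + 2k3 + k4): x = 0.6862, y = 1.0130, dx/dtau = -0.6515, dy/dtau = 0.1346
step 2:
  k1: at (x, y) = (0.686174, 1.012979), (dx/dtau, dy/dtau) = (-0.651481, 0.134561); Gamma_xxx = 0.590510, Gamma_xxy = -0.486528, Gamma_xyy = -4.013778, Gamma_yxx = -0.231698, Gamma_yxy = 0.078969, Gamma_yyy = 0.970895; k1 = (-0.651481, 0.134561, -0.263255, 0.094605)
  k2: at (x, y) = (0.653600, 1.019707), (dx/dtau, dy/dtau) = (-0.664644, 0.139291); Gamma_xxx = 0.542893, Gamma_xxy = -0.527889, Gamma_xyy = -3.961699, Gamma_yxx = -0.223252, Gamma_yxy = 0.073767, Gamma_yyy = 1.016809; k2 = (-0.664644, 0.139291, -0.260702, 0.092552)
  k3: at (x, y) = (0.652942, 1.019944), (dx/dtau, dy/dtau) = (-0.664517, 0.139189); Gamma_xxx = 0.541920, Gamma_xxy = -0.528722, Gamma_xyy = -3.960880, Gamma_yxx = -0.223066, Gamma_yxy = 0.073637, Gamma_yyy = 1.017587; k3 = (-0.664517, 0.139189, -0.260373, 0.092409)
  k4: at (x, y) = (0.619722, 1.026898), (dx/dtau, dy/dtau) = (-0.677519, 0.143802); Gamma_xxx = 0.493172, Gamma_xxy = -0.569378, Gamma_xyy = -3.888835, Gamma_yxx = -0.213113, Gamma_yxy = 0.068985, Gamma_yyy = 1.061690; k4 = (-0.677519, 0.143802, -0.256912, 0.089313)
  Y <- Y + (h/6)(k1 + 2k2 + 2k3 + k4): x = 0.6197, y = 1.0269, dx/dtau = -0.6775, dy/dtau = 0.1438


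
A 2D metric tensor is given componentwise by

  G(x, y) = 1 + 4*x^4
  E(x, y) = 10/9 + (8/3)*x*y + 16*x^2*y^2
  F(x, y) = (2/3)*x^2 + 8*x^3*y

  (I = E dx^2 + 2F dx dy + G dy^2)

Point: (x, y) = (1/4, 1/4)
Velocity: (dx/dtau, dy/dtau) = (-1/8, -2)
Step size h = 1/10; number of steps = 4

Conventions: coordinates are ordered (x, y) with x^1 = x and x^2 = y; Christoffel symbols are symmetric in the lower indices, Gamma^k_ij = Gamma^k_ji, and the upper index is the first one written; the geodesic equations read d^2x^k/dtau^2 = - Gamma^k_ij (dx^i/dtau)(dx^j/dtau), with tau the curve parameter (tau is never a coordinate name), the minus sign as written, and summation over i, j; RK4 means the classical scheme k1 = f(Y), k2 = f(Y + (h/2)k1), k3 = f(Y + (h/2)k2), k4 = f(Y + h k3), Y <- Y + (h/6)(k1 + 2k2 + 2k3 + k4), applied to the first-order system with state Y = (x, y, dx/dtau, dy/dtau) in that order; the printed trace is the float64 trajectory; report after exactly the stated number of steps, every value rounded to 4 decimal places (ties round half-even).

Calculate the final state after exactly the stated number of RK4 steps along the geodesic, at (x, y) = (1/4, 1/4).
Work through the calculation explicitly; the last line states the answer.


f(Y) = (dx/dtau, dy/dtau, -Gamma^x_ij Y'^i Y'^j, -Gamma^y_ij Y'^i Y'^j) with the Gammas evaluated at the stage position; h = 0.100000; intermediate values shown to 6 dp
step 0: x = 0.2500, y = 0.2500, dx/dtau = -0.1250, dy/dtau = -2.0000
step 1:
  k1: at (x, y) = (0.250000, 0.250000), (dx/dtau, dy/dtau) = (-0.125000, -2.000000); Gamma_xxx = 0.430218, Gamma_xxy = 0.430218, Gamma_xyy = 0.000000, Gamma_yxx = 0.092190, Gamma_yxy = 0.092190, Gamma_yyy = 0.000000; k1 = (-0.125000, -2.000000, -0.221831, -0.047535)
  k2: at (x, y) = (0.243750, 0.150000), (dx/dtau, dy/dtau) = (-0.136092, -2.002377); Gamma_xxx = 0.231288, Gamma_xxy = 0.375843, Gamma_xyy = 0.000000, Gamma_yxx = 0.057307, Gamma_yxy = 0.093124, Gamma_yyy = 0.000000; k2 = (-0.136092, -2.002377, -0.209123, -0.051815)
  k3: at (x, y) = (0.243195, 0.149881), (dx/dtau, dy/dtau) = (-0.135456, -2.002591); Gamma_xxx = 0.230992, Gamma_xxy = 0.374805, Gamma_xyy = 0.000000, Gamma_yxx = 0.057027, Gamma_yxy = 0.092531, Gamma_yyy = 0.000000; k3 = (-0.135456, -2.002591, -0.207580, -0.051247)
  k4: at (x, y) = (0.236454, 0.049741), (dx/dtau, dy/dtau) = (-0.145758, -2.005125); Gamma_xxx = 0.065401, Gamma_xxy = 0.310898, Gamma_xyy = 0.000000, Gamma_yxx = 0.019226, Gamma_yxy = 0.091396, Gamma_yyy = 0.000000; k4 = (-0.145758, -2.005125, -0.183118, -0.053832)
  Y <- Y + (h/6)(k1 + 2k2 + 2k3 + k4): x = 0.2364, y = 0.0497, dx/dtau = -0.1456, dy/dtau = -2.0051
step 2:
  k1: at (x, y) = (0.236436, 0.049749), (dx/dtau, dy/dtau) = (-0.145639, -2.005125); Gamma_xxx = 0.065412, Gamma_xxy = 0.310877, Gamma_xyy = 0.000000, Gamma_yxx = 0.019226, Gamma_yxy = 0.091374, Gamma_yyy = 0.000000; k1 = (-0.145639, -2.005125, -0.182955, -0.053775)
  k2: at (x, y) = (0.229154, -0.050507), (dx/dtau, dy/dtau) = (-0.154787, -2.007814); Gamma_xxx = -0.053035, Gamma_xxy = 0.240624, Gamma_xyy = 0.000000, Gamma_yxx = -0.019405, Gamma_yxy = 0.088041, Gamma_yyy = 0.000000; k2 = (-0.154787, -2.007814, -0.148293, -0.054258)
  k3: at (x, y) = (0.228696, -0.050642), (dx/dtau, dy/dtau) = (-0.153054, -2.007838); Gamma_xxx = -0.053176, Gamma_xxy = 0.240141, Gamma_xyy = 0.000000, Gamma_yxx = -0.019381, Gamma_yxy = 0.087523, Gamma_yyy = 0.000000; k3 = (-0.153054, -2.007838, -0.146349, -0.053339)
  k4: at (x, y) = (0.221130, -0.151035), (dx/dtau, dy/dtau) = (-0.160274, -2.010459); Gamma_xxx = -0.114984, Gamma_xxy = 0.168348, Gamma_xyy = 0.000000, Gamma_yxx = -0.056299, Gamma_yxy = 0.082427, Gamma_yyy = 0.000000; k4 = (-0.160274, -2.010459, -0.105538, -0.051674)
  Y <- Y + (h/6)(k1 + 2k2 + 2k3 + k4): x = 0.2211, y = -0.1510, dx/dtau = -0.1603, dy/dtau = -2.0105
step 3:
  k1: at (x, y) = (0.221076, -0.151032), (dx/dtau, dy/dtau) = (-0.160269, -2.010469); Gamma_xxx = -0.115001, Gamma_xxy = 0.168335, Gamma_xyy = 0.000000, Gamma_yxx = -0.056270, Gamma_yxy = 0.082366, Gamma_yyy = 0.000000; k1 = (-0.160269, -2.010469, -0.105526, -0.051634)
  k2: at (x, y) = (0.213062, -0.251556), (dx/dtau, dy/dtau) = (-0.165545, -2.013051); Gamma_xxx = -0.117064, Gamma_xxy = 0.099151, Gamma_xyy = 0.000000, Gamma_yxx = -0.089355, Gamma_yxy = 0.075682, Gamma_yyy = 0.000000; k2 = (-0.165545, -2.013051, -0.062876, -0.047993)
  k3: at (x, y) = (0.212799, -0.251685), (dx/dtau, dy/dtau) = (-0.163413, -2.012869); Gamma_xxx = -0.117278, Gamma_xxy = 0.099158, Gamma_xyy = 0.000000, Gamma_yxx = -0.089180, Gamma_yxy = 0.075402, Gamma_yyy = 0.000000; k3 = (-0.163413, -2.012869, -0.062100, -0.047222)
  k4: at (x, y) = (0.204735, -0.352319), (dx/dtau, dy/dtau) = (-0.166479, -2.015191); Gamma_xxx = -0.062578, Gamma_xxy = 0.036364, Gamma_xyy = 0.000000, Gamma_yxx = -0.117085, Gamma_yxy = 0.068039, Gamma_yyy = 0.000000; k4 = (-0.166479, -2.015191, -0.022665, -0.042407)
  Y <- Y + (h/6)(k1 + 2k2 + 2k3 + k4): x = 0.2047, y = -0.3523, dx/dtau = -0.1666, dy/dtau = -2.0152
step 4:
  k1: at (x, y) = (0.204665, -0.352324), (dx/dtau, dy/dtau) = (-0.166571, -2.015210); Gamma_xxx = -0.062711, Gamma_xxy = 0.036429, Gamma_xyy = 0.000000, Gamma_yxx = -0.117007, Gamma_yxy = 0.067969, Gamma_yyy = 0.000000; k1 = (-0.166571, -2.015210, -0.022716, -0.042385)
  k2: at (x, y) = (0.196336, -0.453085), (dx/dtau, dy/dtau) = (-0.167707, -2.017329); Gamma_xxx = 0.040506, Gamma_xxy = -0.017553, Gamma_xyy = 0.000000, Gamma_yxx = -0.138828, Gamma_yxy = 0.060159, Gamma_yyy = 0.000000; k2 = (-0.167707, -2.017329, 0.010738, -0.036801)
  k3: at (x, y) = (0.196279, -0.453191), (dx/dtau, dy/dtau) = (-0.166034, -2.017050); Gamma_xxx = 0.040480, Gamma_xxy = -0.017532, Gamma_xyy = 0.000000, Gamma_yxx = -0.138782, Gamma_yxy = 0.060107, Gamma_yyy = 0.000000; k3 = (-0.166034, -2.017050, 0.010627, -0.036434)
  k4: at (x, y) = (0.188061, -0.554029), (dx/dtau, dy/dtau) = (-0.165509, -2.018853); Gamma_xxx = 0.182710, Gamma_xxy = -0.062020, Gamma_xyy = 0.000000, Gamma_yxx = -0.154902, Gamma_yxy = 0.052580, Gamma_yyy = 0.000000; k4 = (-0.165509, -2.018853, 0.036441, -0.030895)
  Y <- Y + (h/6)(k1 + 2k2 + 2k3 + k4): x = 0.1880, y = -0.5540, dx/dtau = -0.1656, dy/dtau = -2.0189

Answer: x = 0.1880, y = -0.5540, dx/dtau = -0.1656, dy/dtau = -2.0189


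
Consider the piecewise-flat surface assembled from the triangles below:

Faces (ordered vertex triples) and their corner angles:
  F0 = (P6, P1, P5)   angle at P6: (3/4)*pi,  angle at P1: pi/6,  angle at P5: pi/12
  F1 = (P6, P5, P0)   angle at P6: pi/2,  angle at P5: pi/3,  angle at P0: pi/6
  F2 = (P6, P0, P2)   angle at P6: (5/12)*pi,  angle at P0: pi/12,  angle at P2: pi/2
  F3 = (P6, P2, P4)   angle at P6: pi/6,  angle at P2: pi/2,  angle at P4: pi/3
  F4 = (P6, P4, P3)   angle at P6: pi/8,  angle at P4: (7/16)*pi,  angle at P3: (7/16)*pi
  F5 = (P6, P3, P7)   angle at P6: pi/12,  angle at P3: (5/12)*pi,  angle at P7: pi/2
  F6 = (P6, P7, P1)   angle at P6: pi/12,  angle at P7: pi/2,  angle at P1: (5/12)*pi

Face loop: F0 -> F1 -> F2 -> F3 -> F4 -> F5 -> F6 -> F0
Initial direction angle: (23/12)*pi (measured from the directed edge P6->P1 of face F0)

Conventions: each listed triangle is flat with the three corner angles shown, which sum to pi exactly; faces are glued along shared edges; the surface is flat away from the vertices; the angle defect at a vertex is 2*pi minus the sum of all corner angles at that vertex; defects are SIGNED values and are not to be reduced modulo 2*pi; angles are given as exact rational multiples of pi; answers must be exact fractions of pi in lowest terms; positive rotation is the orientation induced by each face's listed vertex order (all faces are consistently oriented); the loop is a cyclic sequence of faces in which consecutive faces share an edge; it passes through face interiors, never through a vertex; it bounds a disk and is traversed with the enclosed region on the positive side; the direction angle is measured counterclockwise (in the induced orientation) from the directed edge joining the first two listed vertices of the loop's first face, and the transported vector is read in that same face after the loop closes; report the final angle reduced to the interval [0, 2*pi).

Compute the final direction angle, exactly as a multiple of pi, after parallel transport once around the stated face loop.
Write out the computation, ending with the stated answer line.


enclosed vertex P6: corner angles sum to (17/8)*pi, defect = 2*pi - (17/8)*pi = -pi/8
adding the enclosed defects to the starting angle (mod 2*pi, induced orientation) gives the holonomy
final angle = (23/12)*pi - pi/8 = (43/24)*pi (mod 2*pi)

Answer: final direction angle = (43/24)*pi


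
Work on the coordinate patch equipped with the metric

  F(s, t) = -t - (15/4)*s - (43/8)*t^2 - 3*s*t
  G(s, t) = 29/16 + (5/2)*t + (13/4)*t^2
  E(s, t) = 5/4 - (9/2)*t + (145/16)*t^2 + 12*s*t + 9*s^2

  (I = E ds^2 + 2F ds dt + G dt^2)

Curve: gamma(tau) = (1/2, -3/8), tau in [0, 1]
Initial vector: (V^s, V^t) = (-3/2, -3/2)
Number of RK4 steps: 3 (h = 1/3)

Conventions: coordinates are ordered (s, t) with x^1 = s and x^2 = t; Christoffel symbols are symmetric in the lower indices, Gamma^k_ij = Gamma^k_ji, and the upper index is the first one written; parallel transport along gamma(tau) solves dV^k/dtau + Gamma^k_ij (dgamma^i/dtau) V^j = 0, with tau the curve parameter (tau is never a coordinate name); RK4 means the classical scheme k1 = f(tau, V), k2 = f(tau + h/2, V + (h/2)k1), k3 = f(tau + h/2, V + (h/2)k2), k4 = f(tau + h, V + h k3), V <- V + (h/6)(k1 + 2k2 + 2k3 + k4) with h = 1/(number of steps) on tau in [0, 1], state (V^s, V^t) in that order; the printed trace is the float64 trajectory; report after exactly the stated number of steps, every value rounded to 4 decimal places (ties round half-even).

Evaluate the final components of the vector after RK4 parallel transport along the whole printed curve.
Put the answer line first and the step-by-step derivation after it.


Answer: V^s = -1.5000, V^t = -1.5000

gamma'(tau) = (0, 0); f(tau, V)^k = -Gamma^k_ij(gamma(tau)) gamma'^i(tau) V^j; h = 1/3; intermediate values shown to 6 dp
curve data and Christoffel symbols at the stage parameters:
  tau = 0.000000: gamma = (0.500000, -0.375000), gamma' = (0.000000, 0.000000); Gamma_sss = 1.107120, Gamma_sst = -1.286141, Gamma_stt = 0.762902, Gamma_tss = 1.425034, Gamma_tst = -1.635021, Gamma_ttt = 0.993308
  tau = 0.166667: gamma = (0.500000, -0.375000), gamma' = (0.000000, 0.000000); Gamma_sss = 1.107120, Gamma_sst = -1.286141, Gamma_stt = 0.762902, Gamma_tss = 1.425034, Gamma_tst = -1.635021, Gamma_ttt = 0.993308
  tau = 0.333333: gamma = (0.500000, -0.375000), gamma' = (0.000000, 0.000000); Gamma_sss = 1.107120, Gamma_sst = -1.286141, Gamma_stt = 0.762902, Gamma_tss = 1.425034, Gamma_tst = -1.635021, Gamma_ttt = 0.993308
  tau = 0.500000: gamma = (0.500000, -0.375000), gamma' = (0.000000, 0.000000); Gamma_sss = 1.107120, Gamma_sst = -1.286141, Gamma_stt = 0.762902, Gamma_tss = 1.425034, Gamma_tst = -1.635021, Gamma_ttt = 0.993308
  tau = 0.666667: gamma = (0.500000, -0.375000), gamma' = (0.000000, 0.000000); Gamma_sss = 1.107120, Gamma_sst = -1.286141, Gamma_stt = 0.762902, Gamma_tss = 1.425034, Gamma_tst = -1.635021, Gamma_ttt = 0.993308
  tau = 0.833333: gamma = (0.500000, -0.375000), gamma' = (0.000000, 0.000000); Gamma_sss = 1.107120, Gamma_sst = -1.286141, Gamma_stt = 0.762902, Gamma_tss = 1.425034, Gamma_tst = -1.635021, Gamma_ttt = 0.993308
  tau = 1.000000: gamma = (0.500000, -0.375000), gamma' = (0.000000, 0.000000); Gamma_sss = 1.107120, Gamma_sst = -1.286141, Gamma_stt = 0.762902, Gamma_tss = 1.425034, Gamma_tst = -1.635021, Gamma_ttt = 0.993308
step 0: V^s = -1.5000, V^t = -1.5000
step 1: k1 = (0.000000, 0.000000), k2 = (0.000000, 0.000000), k3 = (0.000000, 0.000000), k4 = (0.000000, 0.000000); V <- V + (h/6)(k1 + 2k2 + 2k3 + k4): V^s = -1.5000, V^t = -1.5000
step 2: k1 = (0.000000, 0.000000), k2 = (0.000000, 0.000000), k3 = (0.000000, 0.000000), k4 = (0.000000, 0.000000); V <- V + (h/6)(k1 + 2k2 + 2k3 + k4): V^s = -1.5000, V^t = -1.5000
step 3: k1 = (0.000000, 0.000000), k2 = (0.000000, 0.000000), k3 = (0.000000, 0.000000), k4 = (0.000000, 0.000000); V <- V + (h/6)(k1 + 2k2 + 2k3 + k4): V^s = -1.5000, V^t = -1.5000


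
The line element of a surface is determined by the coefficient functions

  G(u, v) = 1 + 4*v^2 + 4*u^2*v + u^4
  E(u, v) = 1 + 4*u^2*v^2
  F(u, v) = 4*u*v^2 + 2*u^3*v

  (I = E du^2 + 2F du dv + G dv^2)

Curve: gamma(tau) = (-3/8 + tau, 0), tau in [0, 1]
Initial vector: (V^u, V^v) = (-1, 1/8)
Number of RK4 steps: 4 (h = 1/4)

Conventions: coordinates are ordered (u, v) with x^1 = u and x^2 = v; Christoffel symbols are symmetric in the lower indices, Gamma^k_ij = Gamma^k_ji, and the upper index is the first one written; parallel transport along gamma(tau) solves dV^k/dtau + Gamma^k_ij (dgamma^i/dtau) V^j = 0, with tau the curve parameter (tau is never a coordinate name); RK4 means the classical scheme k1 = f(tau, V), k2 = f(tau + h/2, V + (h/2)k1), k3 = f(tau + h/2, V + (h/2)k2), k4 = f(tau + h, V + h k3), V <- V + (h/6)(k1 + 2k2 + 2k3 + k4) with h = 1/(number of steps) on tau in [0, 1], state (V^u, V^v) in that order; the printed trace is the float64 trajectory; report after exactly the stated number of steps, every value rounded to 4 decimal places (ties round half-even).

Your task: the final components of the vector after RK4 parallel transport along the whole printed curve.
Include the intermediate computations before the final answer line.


gamma'(tau) = (1, 0); f(tau, V)^k = -Gamma^k_ij(gamma(tau)) gamma'^i(tau) V^j; h = 1/4; intermediate values shown to 6 dp
curve data and Christoffel symbols at the stage parameters:
  tau = 0.000000: gamma = (-0.375000, 0.000000), gamma' = (1.000000, 0.000000); Gamma_uuu = 0.000000, Gamma_uuv = 0.000000, Gamma_uvv = 0.000000, Gamma_vuu = 0.000000, Gamma_vuv = -0.103424, Gamma_vvv = 0.275796
  tau = 0.125000: gamma = (-0.250000, 0.000000), gamma' = (1.000000, 0.000000); Gamma_uuu = 0.000000, Gamma_uuv = 0.000000, Gamma_uvv = 0.000000, Gamma_vuu = 0.000000, Gamma_vuv = -0.031128, Gamma_vvv = 0.124514
  tau = 0.250000: gamma = (-0.125000, 0.000000), gamma' = (1.000000, 0.000000); Gamma_uuu = 0.000000, Gamma_uuv = 0.000000, Gamma_uvv = 0.000000, Gamma_vuu = 0.000000, Gamma_vuv = -0.003905, Gamma_vvv = 0.031242
  tau = 0.375000: gamma = (0.000000, 0.000000), gamma' = (1.000000, 0.000000); Gamma_uuu = 0.000000, Gamma_uuv = 0.000000, Gamma_uvv = 0.000000, Gamma_vuu = 0.000000, Gamma_vuv = 0.000000, Gamma_vvv = 0.000000
  tau = 0.500000: gamma = (0.125000, 0.000000), gamma' = (1.000000, 0.000000); Gamma_uuu = 0.000000, Gamma_uuv = 0.000000, Gamma_uvv = 0.000000, Gamma_vuu = 0.000000, Gamma_vuv = 0.003905, Gamma_vvv = 0.031242
  tau = 0.625000: gamma = (0.250000, 0.000000), gamma' = (1.000000, 0.000000); Gamma_uuu = 0.000000, Gamma_uuv = 0.000000, Gamma_uvv = 0.000000, Gamma_vuu = 0.000000, Gamma_vuv = 0.031128, Gamma_vvv = 0.124514
  tau = 0.750000: gamma = (0.375000, 0.000000), gamma' = (1.000000, 0.000000); Gamma_uuu = 0.000000, Gamma_uuv = 0.000000, Gamma_uvv = 0.000000, Gamma_vuu = 0.000000, Gamma_vuv = 0.103424, Gamma_vvv = 0.275796
  tau = 0.875000: gamma = (0.500000, 0.000000), gamma' = (1.000000, 0.000000); Gamma_uuu = 0.000000, Gamma_uuv = 0.000000, Gamma_uvv = 0.000000, Gamma_vuu = 0.000000, Gamma_vuv = 0.235294, Gamma_vvv = 0.470588
  tau = 1.000000: gamma = (0.625000, 0.000000), gamma' = (1.000000, 0.000000); Gamma_uuu = 0.000000, Gamma_uuv = 0.000000, Gamma_uvv = 0.000000, Gamma_vuu = 0.000000, Gamma_vuv = 0.423639, Gamma_vvv = 0.677822
step 0: V^u = -1.0000, V^v = 0.1250
step 1: k1 = (0.000000, 0.012928), k2 = (0.000000, 0.003941), k3 = (0.000000, 0.003906), k4 = (0.000000, 0.000492); V <- V + (h/6)(k1 + 2k2 + 2k3 + k4): V^u = -1.0000, V^v = 0.1262
step 2: k1 = (0.000000, 0.000493), k2 = (0.000000, 0.000000), k3 = (0.000000, 0.000000), k4 = (0.000000, -0.000493); V <- V + (h/6)(k1 + 2k2 + 2k3 + k4): V^u = -1.0000, V^v = 0.1262
step 3: k1 = (0.000000, -0.000493), k2 = (0.000000, -0.003927), k3 = (0.000000, -0.003914), k4 = (0.000000, -0.012952); V <- V + (h/6)(k1 + 2k2 + 2k3 + k4): V^u = -1.0000, V^v = 0.1250
step 4: k1 = (0.000000, -0.012928), k2 = (0.000000, -0.029031), k3 = (0.000000, -0.028558), k4 = (0.000000, -0.049930); V <- V + (h/6)(k1 + 2k2 + 2k3 + k4): V^u = -1.0000, V^v = 0.1176

Answer: V^u = -1.0000, V^v = 0.1176


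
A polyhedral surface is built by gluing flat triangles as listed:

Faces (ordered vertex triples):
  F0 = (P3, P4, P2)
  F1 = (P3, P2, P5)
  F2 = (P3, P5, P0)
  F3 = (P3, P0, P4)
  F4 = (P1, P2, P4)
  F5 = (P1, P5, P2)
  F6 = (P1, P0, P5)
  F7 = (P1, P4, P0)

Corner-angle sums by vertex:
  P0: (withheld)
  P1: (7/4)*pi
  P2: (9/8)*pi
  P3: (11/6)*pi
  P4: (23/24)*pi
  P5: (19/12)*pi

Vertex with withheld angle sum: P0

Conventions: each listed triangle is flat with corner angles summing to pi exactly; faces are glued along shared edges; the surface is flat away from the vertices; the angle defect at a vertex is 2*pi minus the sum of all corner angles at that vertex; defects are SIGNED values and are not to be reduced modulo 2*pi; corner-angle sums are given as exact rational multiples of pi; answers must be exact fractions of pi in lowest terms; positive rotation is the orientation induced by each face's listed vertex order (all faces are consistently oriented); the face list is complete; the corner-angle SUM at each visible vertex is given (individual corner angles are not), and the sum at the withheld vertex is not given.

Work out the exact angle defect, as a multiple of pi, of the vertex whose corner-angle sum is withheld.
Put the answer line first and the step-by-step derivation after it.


Answer: defect(P0) = (5/4)*pi

V = 6, E = 12, F = 8; chi = V - E + F = 2
Gauss-Bonnet: total defect = 2*pi*chi = 4*pi; visible defects sum to (11/4)*pi


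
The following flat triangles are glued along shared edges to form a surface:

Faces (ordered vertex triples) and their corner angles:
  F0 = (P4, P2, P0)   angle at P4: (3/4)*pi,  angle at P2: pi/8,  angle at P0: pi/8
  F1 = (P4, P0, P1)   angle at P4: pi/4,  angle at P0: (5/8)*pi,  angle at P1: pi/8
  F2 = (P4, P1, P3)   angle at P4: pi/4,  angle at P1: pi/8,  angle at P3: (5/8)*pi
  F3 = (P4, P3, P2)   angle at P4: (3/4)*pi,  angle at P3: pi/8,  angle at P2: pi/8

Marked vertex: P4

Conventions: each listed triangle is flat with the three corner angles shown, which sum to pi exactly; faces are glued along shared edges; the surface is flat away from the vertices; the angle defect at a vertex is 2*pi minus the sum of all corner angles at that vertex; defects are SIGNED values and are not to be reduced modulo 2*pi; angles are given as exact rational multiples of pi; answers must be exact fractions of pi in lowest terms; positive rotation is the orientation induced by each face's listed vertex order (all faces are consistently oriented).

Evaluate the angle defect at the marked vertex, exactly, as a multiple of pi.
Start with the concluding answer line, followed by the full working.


Answer: defect(P4) = 0

Sum of corner angles at P4: 2*pi
defect = 2*pi - 2*pi


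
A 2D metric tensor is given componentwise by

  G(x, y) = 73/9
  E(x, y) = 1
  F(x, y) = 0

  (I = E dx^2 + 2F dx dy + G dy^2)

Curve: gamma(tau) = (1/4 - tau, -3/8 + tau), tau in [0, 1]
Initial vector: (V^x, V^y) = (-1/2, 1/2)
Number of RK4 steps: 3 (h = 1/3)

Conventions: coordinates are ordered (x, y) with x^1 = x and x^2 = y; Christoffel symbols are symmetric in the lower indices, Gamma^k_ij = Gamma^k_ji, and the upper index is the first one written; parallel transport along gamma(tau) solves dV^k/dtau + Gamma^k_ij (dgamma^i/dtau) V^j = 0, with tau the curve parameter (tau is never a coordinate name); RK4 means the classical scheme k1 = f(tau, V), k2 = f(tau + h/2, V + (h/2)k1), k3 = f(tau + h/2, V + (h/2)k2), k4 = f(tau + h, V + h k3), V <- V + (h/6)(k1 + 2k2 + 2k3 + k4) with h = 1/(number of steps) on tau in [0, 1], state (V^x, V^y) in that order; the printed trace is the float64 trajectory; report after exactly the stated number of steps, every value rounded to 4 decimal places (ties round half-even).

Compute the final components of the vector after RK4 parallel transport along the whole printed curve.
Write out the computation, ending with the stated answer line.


gamma'(tau) = (-1, 1); f(tau, V)^k = -Gamma^k_ij(gamma(tau)) gamma'^i(tau) V^j; h = 1/3; intermediate values shown to 6 dp
curve data and Christoffel symbols at the stage parameters:
  tau = 0.000000: gamma = (0.250000, -0.375000), gamma' = (-1.000000, 1.000000); Gamma_xxx = 0.000000, Gamma_xxy = 0.000000, Gamma_xyy = 0.000000, Gamma_yxx = 0.000000, Gamma_yxy = 0.000000, Gamma_yyy = 0.000000
  tau = 0.166667: gamma = (0.083333, -0.208333), gamma' = (-1.000000, 1.000000); Gamma_xxx = 0.000000, Gamma_xxy = 0.000000, Gamma_xyy = 0.000000, Gamma_yxx = 0.000000, Gamma_yxy = 0.000000, Gamma_yyy = 0.000000
  tau = 0.333333: gamma = (-0.083333, -0.041667), gamma' = (-1.000000, 1.000000); Gamma_xxx = 0.000000, Gamma_xxy = 0.000000, Gamma_xyy = 0.000000, Gamma_yxx = 0.000000, Gamma_yxy = 0.000000, Gamma_yyy = 0.000000
  tau = 0.500000: gamma = (-0.250000, 0.125000), gamma' = (-1.000000, 1.000000); Gamma_xxx = 0.000000, Gamma_xxy = 0.000000, Gamma_xyy = 0.000000, Gamma_yxx = 0.000000, Gamma_yxy = 0.000000, Gamma_yyy = 0.000000
  tau = 0.666667: gamma = (-0.416667, 0.291667), gamma' = (-1.000000, 1.000000); Gamma_xxx = 0.000000, Gamma_xxy = 0.000000, Gamma_xyy = 0.000000, Gamma_yxx = 0.000000, Gamma_yxy = 0.000000, Gamma_yyy = 0.000000
  tau = 0.833333: gamma = (-0.583333, 0.458333), gamma' = (-1.000000, 1.000000); Gamma_xxx = 0.000000, Gamma_xxy = 0.000000, Gamma_xyy = 0.000000, Gamma_yxx = 0.000000, Gamma_yxy = 0.000000, Gamma_yyy = 0.000000
  tau = 1.000000: gamma = (-0.750000, 0.625000), gamma' = (-1.000000, 1.000000); Gamma_xxx = 0.000000, Gamma_xxy = 0.000000, Gamma_xyy = 0.000000, Gamma_yxx = 0.000000, Gamma_yxy = 0.000000, Gamma_yyy = 0.000000
step 0: V^x = -0.5000, V^y = 0.5000
step 1: k1 = (0.000000, 0.000000), k2 = (0.000000, 0.000000), k3 = (0.000000, 0.000000), k4 = (0.000000, 0.000000); V <- V + (h/6)(k1 + 2k2 + 2k3 + k4): V^x = -0.5000, V^y = 0.5000
step 2: k1 = (0.000000, 0.000000), k2 = (0.000000, 0.000000), k3 = (0.000000, 0.000000), k4 = (0.000000, 0.000000); V <- V + (h/6)(k1 + 2k2 + 2k3 + k4): V^x = -0.5000, V^y = 0.5000
step 3: k1 = (0.000000, 0.000000), k2 = (0.000000, 0.000000), k3 = (0.000000, 0.000000), k4 = (0.000000, 0.000000); V <- V + (h/6)(k1 + 2k2 + 2k3 + k4): V^x = -0.5000, V^y = 0.5000

Answer: V^x = -0.5000, V^y = 0.5000


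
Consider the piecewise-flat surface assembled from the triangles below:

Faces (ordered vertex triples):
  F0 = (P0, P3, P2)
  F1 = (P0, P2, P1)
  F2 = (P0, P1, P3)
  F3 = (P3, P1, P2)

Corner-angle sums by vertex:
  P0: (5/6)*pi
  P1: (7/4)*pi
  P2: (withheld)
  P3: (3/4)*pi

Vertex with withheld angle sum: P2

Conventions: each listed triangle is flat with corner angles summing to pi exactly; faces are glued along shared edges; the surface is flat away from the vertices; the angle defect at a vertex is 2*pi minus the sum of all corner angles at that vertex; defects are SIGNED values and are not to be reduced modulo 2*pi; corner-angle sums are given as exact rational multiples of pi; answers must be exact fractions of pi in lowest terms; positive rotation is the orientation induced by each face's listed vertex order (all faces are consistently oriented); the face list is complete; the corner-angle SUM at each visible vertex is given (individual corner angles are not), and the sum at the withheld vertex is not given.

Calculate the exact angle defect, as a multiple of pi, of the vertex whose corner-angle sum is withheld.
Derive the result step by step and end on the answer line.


V = 4, E = 6, F = 4; chi = V - E + F = 2
Gauss-Bonnet: total defect = 2*pi*chi = 4*pi; visible defects sum to (8/3)*pi

Answer: defect(P2) = (4/3)*pi


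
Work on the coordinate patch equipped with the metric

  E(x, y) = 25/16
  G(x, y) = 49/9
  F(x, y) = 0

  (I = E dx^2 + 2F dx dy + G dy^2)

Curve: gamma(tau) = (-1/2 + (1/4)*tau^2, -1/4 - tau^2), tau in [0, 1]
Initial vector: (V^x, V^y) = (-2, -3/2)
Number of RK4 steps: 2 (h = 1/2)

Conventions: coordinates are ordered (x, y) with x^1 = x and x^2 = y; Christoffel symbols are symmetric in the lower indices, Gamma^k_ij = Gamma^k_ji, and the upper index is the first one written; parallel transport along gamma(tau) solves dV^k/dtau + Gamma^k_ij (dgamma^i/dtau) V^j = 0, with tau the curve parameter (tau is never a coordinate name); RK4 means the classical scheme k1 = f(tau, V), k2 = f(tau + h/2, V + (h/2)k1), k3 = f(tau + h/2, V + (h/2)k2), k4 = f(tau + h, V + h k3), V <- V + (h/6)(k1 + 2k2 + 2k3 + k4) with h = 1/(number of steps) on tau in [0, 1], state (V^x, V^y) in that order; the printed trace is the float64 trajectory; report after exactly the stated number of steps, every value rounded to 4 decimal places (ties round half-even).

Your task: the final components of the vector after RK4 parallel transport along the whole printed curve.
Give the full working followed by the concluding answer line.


gamma'(tau) = ((1/2)*tau, -2*tau); f(tau, V)^k = -Gamma^k_ij(gamma(tau)) gamma'^i(tau) V^j; h = 1/2; intermediate values shown to 6 dp
curve data and Christoffel symbols at the stage parameters:
  tau = 0.000000: gamma = (-0.500000, -0.250000), gamma' = (0.000000, 0.000000); Gamma_xxx = 0.000000, Gamma_xxy = 0.000000, Gamma_xyy = 0.000000, Gamma_yxx = 0.000000, Gamma_yxy = 0.000000, Gamma_yyy = 0.000000
  tau = 0.250000: gamma = (-0.484375, -0.312500), gamma' = (0.125000, -0.500000); Gamma_xxx = 0.000000, Gamma_xxy = 0.000000, Gamma_xyy = 0.000000, Gamma_yxx = 0.000000, Gamma_yxy = 0.000000, Gamma_yyy = 0.000000
  tau = 0.500000: gamma = (-0.437500, -0.500000), gamma' = (0.250000, -1.000000); Gamma_xxx = 0.000000, Gamma_xxy = 0.000000, Gamma_xyy = 0.000000, Gamma_yxx = 0.000000, Gamma_yxy = 0.000000, Gamma_yyy = 0.000000
  tau = 0.750000: gamma = (-0.359375, -0.812500), gamma' = (0.375000, -1.500000); Gamma_xxx = 0.000000, Gamma_xxy = 0.000000, Gamma_xyy = 0.000000, Gamma_yxx = 0.000000, Gamma_yxy = 0.000000, Gamma_yyy = 0.000000
  tau = 1.000000: gamma = (-0.250000, -1.250000), gamma' = (0.500000, -2.000000); Gamma_xxx = 0.000000, Gamma_xxy = 0.000000, Gamma_xyy = 0.000000, Gamma_yxx = 0.000000, Gamma_yxy = 0.000000, Gamma_yyy = 0.000000
step 0: V^x = -2.0000, V^y = -1.5000
step 1: k1 = (0.000000, 0.000000), k2 = (0.000000, 0.000000), k3 = (0.000000, 0.000000), k4 = (0.000000, 0.000000); V <- V + (h/6)(k1 + 2k2 + 2k3 + k4): V^x = -2.0000, V^y = -1.5000
step 2: k1 = (0.000000, 0.000000), k2 = (0.000000, 0.000000), k3 = (0.000000, 0.000000), k4 = (0.000000, 0.000000); V <- V + (h/6)(k1 + 2k2 + 2k3 + k4): V^x = -2.0000, V^y = -1.5000

Answer: V^x = -2.0000, V^y = -1.5000
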